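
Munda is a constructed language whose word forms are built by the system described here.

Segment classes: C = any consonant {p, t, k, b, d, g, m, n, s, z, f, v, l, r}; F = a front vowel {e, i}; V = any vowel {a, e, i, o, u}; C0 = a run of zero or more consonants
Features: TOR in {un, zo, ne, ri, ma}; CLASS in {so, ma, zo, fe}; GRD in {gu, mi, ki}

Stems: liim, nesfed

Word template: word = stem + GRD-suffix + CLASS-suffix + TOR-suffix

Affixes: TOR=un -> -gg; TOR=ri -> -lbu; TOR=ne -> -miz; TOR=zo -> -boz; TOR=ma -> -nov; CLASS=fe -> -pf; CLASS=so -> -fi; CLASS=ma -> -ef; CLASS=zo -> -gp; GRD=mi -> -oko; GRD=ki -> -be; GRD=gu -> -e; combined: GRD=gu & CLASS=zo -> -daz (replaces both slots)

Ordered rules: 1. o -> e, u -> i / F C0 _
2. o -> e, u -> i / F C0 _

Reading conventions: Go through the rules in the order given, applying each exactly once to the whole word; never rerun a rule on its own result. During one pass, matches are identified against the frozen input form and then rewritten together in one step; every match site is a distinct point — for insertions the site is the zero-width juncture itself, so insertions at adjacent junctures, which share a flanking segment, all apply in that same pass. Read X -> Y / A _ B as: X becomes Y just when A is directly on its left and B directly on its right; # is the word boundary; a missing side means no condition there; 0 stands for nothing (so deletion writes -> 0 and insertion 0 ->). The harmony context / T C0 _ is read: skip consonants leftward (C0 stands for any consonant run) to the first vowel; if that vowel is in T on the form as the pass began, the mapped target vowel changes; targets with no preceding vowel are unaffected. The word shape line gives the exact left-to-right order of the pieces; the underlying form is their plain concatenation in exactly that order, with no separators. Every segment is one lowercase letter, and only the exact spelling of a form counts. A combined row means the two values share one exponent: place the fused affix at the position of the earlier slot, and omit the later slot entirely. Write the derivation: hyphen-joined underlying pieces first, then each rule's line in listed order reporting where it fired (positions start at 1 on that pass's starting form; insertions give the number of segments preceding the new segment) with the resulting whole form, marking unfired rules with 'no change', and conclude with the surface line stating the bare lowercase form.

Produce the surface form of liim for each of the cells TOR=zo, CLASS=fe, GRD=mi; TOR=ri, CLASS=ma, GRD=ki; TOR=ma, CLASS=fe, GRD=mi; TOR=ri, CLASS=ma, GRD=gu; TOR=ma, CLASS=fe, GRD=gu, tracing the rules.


cell TOR=zo, CLASS=fe, GRD=mi:
underlying: liim-oko-pf-boz
1. o -> e, u -> i / F C0 _: fires at position(s) 5: liimekopfboz
2. o -> e, u -> i / F C0 _: fires at position(s) 7: liimekepfboz
surface: liimekepfboz

cell TOR=ri, CLASS=ma, GRD=ki:
underlying: liim-be-ef-lbu
1. o -> e, u -> i / F C0 _: fires at position(s) 11: liimbeeflbi
2. o -> e, u -> i / F C0 _: no change
surface: liimbeeflbi

cell TOR=ma, CLASS=fe, GRD=mi:
underlying: liim-oko-pf-nov
1. o -> e, u -> i / F C0 _: fires at position(s) 5: liimekopfnov
2. o -> e, u -> i / F C0 _: fires at position(s) 7: liimekepfnov
surface: liimekepfnov

cell TOR=ri, CLASS=ma, GRD=gu:
underlying: liim-e-ef-lbu
1. o -> e, u -> i / F C0 _: fires at position(s) 10: liimeeflbi
2. o -> e, u -> i / F C0 _: no change
surface: liimeeflbi

cell TOR=ma, CLASS=fe, GRD=gu:
underlying: liim-e-pf-nov
1. o -> e, u -> i / F C0 _: fires at position(s) 9: liimepfnev
2. o -> e, u -> i / F C0 _: no change
surface: liimepfnev


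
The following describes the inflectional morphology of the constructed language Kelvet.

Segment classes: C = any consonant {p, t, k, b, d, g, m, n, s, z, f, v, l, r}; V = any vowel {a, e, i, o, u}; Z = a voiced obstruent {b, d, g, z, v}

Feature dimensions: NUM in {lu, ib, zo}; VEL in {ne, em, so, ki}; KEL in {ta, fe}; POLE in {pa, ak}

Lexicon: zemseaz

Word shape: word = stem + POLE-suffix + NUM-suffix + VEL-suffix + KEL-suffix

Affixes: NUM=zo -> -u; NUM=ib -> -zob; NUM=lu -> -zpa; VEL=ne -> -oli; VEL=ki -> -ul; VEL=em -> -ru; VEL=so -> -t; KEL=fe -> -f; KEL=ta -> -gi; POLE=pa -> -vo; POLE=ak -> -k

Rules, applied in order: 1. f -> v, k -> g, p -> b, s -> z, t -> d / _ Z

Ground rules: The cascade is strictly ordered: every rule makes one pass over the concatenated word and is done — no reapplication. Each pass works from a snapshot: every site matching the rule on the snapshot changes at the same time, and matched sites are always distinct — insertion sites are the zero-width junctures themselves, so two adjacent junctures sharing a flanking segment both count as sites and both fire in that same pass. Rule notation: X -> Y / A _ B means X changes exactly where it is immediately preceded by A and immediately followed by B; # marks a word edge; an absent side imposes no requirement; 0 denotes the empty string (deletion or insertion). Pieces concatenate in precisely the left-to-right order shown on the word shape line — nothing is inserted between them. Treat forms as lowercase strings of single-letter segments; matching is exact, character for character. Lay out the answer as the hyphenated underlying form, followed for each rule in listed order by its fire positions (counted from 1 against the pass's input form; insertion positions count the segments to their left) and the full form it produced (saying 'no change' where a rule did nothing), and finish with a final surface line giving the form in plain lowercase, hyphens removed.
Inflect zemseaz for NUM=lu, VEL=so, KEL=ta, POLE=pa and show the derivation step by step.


underlying: zemseaz-vo-zpa-t-gi
1. f -> v, k -> g, p -> b, s -> z, t -> d / _ Z: fires at position(s) 13: zemseazvozpadgi
surface: zemseazvozpadgi


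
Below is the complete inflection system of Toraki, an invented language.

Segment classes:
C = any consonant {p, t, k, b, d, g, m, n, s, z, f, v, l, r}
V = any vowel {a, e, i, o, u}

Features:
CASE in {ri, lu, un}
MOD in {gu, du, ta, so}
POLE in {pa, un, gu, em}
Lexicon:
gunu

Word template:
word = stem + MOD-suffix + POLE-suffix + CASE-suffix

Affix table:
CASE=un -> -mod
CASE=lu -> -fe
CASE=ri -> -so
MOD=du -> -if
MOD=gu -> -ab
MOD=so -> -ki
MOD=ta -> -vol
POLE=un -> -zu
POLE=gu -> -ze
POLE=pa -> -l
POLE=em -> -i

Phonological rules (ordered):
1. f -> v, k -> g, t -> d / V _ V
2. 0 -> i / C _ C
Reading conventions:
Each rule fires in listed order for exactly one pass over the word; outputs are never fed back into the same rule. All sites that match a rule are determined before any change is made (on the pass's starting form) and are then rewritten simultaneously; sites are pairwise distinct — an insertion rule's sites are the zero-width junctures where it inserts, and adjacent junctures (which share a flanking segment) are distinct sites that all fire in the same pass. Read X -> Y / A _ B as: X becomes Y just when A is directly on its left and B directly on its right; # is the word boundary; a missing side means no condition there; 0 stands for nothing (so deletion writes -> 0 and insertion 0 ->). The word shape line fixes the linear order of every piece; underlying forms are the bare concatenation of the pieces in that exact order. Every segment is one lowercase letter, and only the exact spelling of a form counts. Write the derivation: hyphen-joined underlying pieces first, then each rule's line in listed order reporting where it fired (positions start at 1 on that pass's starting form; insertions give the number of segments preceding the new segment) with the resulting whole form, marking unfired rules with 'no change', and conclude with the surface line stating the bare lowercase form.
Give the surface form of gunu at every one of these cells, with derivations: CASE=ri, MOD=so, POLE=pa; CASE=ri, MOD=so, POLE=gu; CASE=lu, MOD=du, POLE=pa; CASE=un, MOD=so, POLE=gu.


cell CASE=ri, MOD=so, POLE=pa:
underlying: gunu-ki-l-so
1. f -> v, k -> g, t -> d / V _ V: fires at position(s) 5: gunugilso
2. 0 -> i / C _ C: inserts after position(s) 7: gunugiliso
surface: gunugiliso

cell CASE=ri, MOD=so, POLE=gu:
underlying: gunu-ki-ze-so
1. f -> v, k -> g, t -> d / V _ V: fires at position(s) 5: gunugizeso
2. 0 -> i / C _ C: no change
surface: gunugizeso

cell CASE=lu, MOD=du, POLE=pa:
underlying: gunu-if-l-fe
1. f -> v, k -> g, t -> d / V _ V: no change
2. 0 -> i / C _ C: inserts after position(s) 6, 7: gunuifilife
surface: gunuifilife

cell CASE=un, MOD=so, POLE=gu:
underlying: gunu-ki-ze-mod
1. f -> v, k -> g, t -> d / V _ V: fires at position(s) 5: gunugizemod
2. 0 -> i / C _ C: no change
surface: gunugizemod


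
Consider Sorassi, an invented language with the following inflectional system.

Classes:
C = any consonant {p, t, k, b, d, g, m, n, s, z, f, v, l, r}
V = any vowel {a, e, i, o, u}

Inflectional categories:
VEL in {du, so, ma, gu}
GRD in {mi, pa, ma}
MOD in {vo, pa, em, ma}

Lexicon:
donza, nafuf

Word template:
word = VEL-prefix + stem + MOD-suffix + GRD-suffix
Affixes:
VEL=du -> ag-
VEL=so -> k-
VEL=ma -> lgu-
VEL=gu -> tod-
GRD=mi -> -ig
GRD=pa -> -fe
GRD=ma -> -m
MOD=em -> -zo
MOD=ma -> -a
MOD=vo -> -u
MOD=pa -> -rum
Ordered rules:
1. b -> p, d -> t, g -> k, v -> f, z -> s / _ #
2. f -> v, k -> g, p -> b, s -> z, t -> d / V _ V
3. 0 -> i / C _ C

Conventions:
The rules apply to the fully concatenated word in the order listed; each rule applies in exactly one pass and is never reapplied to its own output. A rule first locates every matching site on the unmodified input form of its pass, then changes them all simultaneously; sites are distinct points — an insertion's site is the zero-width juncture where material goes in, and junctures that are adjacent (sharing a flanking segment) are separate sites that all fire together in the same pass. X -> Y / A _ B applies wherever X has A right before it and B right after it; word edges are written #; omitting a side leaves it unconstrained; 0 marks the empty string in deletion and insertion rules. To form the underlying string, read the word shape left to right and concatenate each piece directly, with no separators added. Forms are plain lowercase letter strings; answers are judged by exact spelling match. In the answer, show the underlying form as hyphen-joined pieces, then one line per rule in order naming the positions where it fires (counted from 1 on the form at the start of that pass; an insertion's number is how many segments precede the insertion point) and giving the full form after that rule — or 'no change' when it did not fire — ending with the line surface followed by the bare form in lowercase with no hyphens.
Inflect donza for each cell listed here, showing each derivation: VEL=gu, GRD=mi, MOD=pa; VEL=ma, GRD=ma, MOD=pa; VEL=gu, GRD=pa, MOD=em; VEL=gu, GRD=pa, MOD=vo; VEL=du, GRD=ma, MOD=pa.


cell VEL=gu, GRD=mi, MOD=pa:
underlying: tod-donza-rum-ig
1. b -> p, d -> t, g -> k, v -> f, z -> s / _ #: fires at position(s) 13: toddonzarumik
2. f -> v, k -> g, p -> b, s -> z, t -> d / V _ V: no change
3. 0 -> i / C _ C: inserts after position(s) 3, 6: todidonizarumik
surface: todidonizarumik

cell VEL=ma, GRD=ma, MOD=pa:
underlying: lgu-donza-rum-m
1. b -> p, d -> t, g -> k, v -> f, z -> s / _ #: no change
2. f -> v, k -> g, p -> b, s -> z, t -> d / V _ V: no change
3. 0 -> i / C _ C: inserts after position(s) 1, 6, 11: ligudonizarumim
surface: ligudonizarumim

cell VEL=gu, GRD=pa, MOD=em:
underlying: tod-donza-zo-fe
1. b -> p, d -> t, g -> k, v -> f, z -> s / _ #: no change
2. f -> v, k -> g, p -> b, s -> z, t -> d / V _ V: fires at position(s) 11: toddonzazove
3. 0 -> i / C _ C: inserts after position(s) 3, 6: todidonizazove
surface: todidonizazove

cell VEL=gu, GRD=pa, MOD=vo:
underlying: tod-donza-u-fe
1. b -> p, d -> t, g -> k, v -> f, z -> s / _ #: no change
2. f -> v, k -> g, p -> b, s -> z, t -> d / V _ V: fires at position(s) 10: toddonzauve
3. 0 -> i / C _ C: inserts after position(s) 3, 6: todidonizauve
surface: todidonizauve

cell VEL=du, GRD=ma, MOD=pa:
underlying: ag-donza-rum-m
1. b -> p, d -> t, g -> k, v -> f, z -> s / _ #: no change
2. f -> v, k -> g, p -> b, s -> z, t -> d / V _ V: no change
3. 0 -> i / C _ C: inserts after position(s) 2, 5, 10: agidonizarumim
surface: agidonizarumim


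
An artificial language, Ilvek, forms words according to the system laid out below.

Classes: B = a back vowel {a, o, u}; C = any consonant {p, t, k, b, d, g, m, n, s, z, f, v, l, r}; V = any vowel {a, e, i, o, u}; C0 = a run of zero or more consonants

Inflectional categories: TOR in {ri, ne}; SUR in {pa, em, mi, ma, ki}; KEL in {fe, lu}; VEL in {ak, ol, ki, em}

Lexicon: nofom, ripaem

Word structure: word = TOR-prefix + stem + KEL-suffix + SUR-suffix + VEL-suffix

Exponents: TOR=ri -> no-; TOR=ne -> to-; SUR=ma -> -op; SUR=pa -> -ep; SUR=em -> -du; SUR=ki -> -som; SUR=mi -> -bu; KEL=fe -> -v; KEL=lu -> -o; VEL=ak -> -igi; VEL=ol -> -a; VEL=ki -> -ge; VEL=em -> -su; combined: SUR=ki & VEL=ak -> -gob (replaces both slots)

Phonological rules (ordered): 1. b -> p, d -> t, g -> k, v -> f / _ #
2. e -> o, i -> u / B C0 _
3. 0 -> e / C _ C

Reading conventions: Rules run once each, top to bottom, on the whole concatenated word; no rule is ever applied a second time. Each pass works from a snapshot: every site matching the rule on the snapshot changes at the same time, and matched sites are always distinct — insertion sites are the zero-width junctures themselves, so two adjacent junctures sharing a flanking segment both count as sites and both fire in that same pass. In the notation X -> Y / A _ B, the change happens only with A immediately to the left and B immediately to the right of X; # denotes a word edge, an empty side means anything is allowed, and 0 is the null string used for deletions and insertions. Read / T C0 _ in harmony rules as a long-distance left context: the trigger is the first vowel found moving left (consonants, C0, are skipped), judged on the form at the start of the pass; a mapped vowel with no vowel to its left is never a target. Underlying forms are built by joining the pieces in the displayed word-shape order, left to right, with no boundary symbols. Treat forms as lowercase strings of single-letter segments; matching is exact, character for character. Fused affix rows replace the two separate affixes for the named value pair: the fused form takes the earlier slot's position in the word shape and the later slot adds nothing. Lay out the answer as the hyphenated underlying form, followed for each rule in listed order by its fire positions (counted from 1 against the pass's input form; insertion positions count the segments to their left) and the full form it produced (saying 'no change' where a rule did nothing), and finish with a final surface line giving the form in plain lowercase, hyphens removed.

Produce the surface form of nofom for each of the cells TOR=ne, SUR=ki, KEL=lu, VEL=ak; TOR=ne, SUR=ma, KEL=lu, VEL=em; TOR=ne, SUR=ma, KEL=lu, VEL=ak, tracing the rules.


cell TOR=ne, SUR=ki, KEL=lu, VEL=ak:
underlying: to-nofom-o-gob
1. b -> p, d -> t, g -> k, v -> f / _ #: fires at position(s) 11: tonofomogop
2. e -> o, i -> u / B C0 _: no change
3. 0 -> e / C _ C: no change
surface: tonofomogop

cell TOR=ne, SUR=ma, KEL=lu, VEL=em:
underlying: to-nofom-o-op-su
1. b -> p, d -> t, g -> k, v -> f / _ #: no change
2. e -> o, i -> u / B C0 _: no change
3. 0 -> e / C _ C: inserts after position(s) 10: tonofomoopesu
surface: tonofomoopesu

cell TOR=ne, SUR=ma, KEL=lu, VEL=ak:
underlying: to-nofom-o-op-igi
1. b -> p, d -> t, g -> k, v -> f / _ #: no change
2. e -> o, i -> u / B C0 _: fires at position(s) 11: tonofomoopugi
3. 0 -> e / C _ C: no change
surface: tonofomoopugi


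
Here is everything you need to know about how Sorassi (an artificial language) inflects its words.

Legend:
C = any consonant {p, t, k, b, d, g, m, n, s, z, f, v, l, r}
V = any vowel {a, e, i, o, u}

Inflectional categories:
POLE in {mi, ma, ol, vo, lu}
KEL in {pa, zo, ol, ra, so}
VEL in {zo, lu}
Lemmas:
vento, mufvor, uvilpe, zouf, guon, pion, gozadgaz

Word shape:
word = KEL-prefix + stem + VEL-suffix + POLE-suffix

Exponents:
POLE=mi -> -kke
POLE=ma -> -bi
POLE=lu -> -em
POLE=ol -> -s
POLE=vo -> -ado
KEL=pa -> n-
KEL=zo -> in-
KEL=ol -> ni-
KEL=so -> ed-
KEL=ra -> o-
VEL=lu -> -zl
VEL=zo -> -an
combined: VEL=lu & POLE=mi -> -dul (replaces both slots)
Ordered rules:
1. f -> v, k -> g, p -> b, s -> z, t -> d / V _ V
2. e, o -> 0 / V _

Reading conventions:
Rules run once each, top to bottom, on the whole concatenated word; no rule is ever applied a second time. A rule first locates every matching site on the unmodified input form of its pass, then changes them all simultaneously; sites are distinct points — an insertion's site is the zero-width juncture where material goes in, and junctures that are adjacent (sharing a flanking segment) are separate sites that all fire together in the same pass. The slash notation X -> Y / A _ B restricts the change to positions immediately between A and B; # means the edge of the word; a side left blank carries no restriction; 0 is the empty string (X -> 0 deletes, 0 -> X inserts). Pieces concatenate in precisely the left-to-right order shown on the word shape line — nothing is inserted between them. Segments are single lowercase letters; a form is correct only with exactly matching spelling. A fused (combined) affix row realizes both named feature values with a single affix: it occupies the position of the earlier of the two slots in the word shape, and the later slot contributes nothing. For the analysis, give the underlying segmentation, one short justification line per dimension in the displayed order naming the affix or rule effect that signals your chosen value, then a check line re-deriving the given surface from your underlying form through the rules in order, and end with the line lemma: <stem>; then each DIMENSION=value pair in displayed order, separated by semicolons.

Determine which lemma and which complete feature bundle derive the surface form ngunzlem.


underlying: n-guon-zl-em
POLE=lu - signalled by the affix -em
KEL=pa - signalled by the affix n-
VEL=lu - signalled by the affix -zl
check: nguonzlem -> nguonzlem -> ngunzlem
lemma: guon; POLE=lu; KEL=pa; VEL=lu


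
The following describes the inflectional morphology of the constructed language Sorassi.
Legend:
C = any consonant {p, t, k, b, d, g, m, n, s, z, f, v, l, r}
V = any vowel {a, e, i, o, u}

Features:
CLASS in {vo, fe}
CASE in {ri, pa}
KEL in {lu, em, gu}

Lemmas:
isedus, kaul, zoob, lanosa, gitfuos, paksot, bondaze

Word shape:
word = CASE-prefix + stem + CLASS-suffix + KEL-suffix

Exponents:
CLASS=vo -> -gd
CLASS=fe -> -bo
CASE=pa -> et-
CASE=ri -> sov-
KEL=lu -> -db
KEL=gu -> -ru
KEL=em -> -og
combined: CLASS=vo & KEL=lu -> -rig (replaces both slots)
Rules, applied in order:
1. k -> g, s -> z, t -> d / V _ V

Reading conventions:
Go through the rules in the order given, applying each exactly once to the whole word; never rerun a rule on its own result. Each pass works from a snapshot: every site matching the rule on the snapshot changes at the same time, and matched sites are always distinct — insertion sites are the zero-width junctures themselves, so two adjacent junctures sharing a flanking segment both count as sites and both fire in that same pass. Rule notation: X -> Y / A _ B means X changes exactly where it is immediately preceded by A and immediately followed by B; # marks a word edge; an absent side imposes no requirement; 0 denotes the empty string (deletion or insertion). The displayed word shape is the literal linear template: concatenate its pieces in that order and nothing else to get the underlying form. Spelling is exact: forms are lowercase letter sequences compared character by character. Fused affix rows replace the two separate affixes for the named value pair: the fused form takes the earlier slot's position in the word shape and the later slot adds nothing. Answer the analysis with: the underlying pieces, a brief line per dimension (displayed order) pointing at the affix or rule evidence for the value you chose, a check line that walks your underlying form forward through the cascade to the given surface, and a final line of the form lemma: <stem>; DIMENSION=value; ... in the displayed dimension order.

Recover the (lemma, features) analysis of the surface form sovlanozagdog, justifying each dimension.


underlying: sov-lanosa-gd-og
CLASS=vo - signalled by the affix -gd
CASE=ri - signalled by the affix sov-
KEL=em - signalled by the affix -og
check: sovlanosagdog -> sovlanozagdog
lemma: lanosa; CLASS=vo; CASE=ri; KEL=em


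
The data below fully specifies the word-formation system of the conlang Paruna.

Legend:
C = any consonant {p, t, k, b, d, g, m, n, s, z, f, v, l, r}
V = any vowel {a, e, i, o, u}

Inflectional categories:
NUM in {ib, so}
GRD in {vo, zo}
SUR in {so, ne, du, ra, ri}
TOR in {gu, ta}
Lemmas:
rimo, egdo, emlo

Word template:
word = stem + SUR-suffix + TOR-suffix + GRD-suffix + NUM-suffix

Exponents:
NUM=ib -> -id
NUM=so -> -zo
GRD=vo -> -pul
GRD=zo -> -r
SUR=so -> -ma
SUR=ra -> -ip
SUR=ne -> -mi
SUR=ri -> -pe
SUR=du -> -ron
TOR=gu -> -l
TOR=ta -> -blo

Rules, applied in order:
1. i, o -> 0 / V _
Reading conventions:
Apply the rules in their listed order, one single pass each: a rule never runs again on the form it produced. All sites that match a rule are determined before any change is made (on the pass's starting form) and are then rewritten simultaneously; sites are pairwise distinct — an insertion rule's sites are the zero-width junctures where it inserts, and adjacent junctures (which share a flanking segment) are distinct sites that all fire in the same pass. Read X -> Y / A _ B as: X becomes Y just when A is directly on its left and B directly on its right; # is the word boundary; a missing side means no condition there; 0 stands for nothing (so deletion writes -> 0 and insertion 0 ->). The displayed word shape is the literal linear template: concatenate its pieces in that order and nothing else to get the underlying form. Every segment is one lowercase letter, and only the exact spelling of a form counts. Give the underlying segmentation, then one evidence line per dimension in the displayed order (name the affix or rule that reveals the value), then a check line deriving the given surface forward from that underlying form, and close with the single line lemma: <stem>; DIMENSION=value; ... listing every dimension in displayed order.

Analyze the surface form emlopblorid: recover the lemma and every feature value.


underlying: emlo-ip-blo-r-id
NUM=ib - signalled by the affix -id
GRD=zo - signalled by the affix -r
SUR=ra - signalled by the affix -ip
TOR=ta - signalled by the affix -blo
check: emloipblorid -> emlopblorid
lemma: emlo; NUM=ib; GRD=zo; SUR=ra; TOR=ta


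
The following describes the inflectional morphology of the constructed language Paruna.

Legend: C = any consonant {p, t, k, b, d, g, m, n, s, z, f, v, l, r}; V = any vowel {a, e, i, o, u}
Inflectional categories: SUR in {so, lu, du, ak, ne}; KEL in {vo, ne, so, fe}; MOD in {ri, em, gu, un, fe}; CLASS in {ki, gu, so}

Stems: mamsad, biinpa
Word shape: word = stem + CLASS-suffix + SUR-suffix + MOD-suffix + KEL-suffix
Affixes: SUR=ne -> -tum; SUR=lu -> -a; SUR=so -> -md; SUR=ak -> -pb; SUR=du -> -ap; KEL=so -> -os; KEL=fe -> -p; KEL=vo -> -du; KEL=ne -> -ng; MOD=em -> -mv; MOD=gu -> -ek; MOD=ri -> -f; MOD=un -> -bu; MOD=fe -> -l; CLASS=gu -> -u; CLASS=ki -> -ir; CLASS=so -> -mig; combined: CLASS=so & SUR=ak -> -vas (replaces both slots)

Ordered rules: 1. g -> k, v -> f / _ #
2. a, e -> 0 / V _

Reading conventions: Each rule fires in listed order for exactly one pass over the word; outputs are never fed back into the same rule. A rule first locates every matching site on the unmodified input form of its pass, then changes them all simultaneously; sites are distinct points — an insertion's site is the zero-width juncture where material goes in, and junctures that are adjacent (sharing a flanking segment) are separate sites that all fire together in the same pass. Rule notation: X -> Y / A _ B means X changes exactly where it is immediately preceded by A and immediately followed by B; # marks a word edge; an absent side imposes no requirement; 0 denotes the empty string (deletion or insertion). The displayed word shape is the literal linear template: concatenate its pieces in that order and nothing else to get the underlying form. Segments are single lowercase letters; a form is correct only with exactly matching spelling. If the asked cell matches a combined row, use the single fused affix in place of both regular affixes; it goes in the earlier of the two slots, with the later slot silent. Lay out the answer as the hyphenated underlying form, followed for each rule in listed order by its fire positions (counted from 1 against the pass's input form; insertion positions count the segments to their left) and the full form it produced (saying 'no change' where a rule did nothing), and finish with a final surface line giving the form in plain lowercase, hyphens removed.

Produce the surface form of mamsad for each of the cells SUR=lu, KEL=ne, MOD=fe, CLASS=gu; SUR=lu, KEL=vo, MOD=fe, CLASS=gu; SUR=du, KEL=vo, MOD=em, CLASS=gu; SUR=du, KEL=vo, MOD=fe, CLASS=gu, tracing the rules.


cell SUR=lu, KEL=ne, MOD=fe, CLASS=gu:
underlying: mamsad-u-a-l-ng
1. g -> k, v -> f / _ #: fires at position(s) 11: mamsadualnk
2. a, e -> 0 / V _: fires at position(s) 8: mamsadulnk
surface: mamsadulnk

cell SUR=lu, KEL=vo, MOD=fe, CLASS=gu:
underlying: mamsad-u-a-l-du
1. g -> k, v -> f / _ #: no change
2. a, e -> 0 / V _: fires at position(s) 8: mamsaduldu
surface: mamsaduldu

cell SUR=du, KEL=vo, MOD=em, CLASS=gu:
underlying: mamsad-u-ap-mv-du
1. g -> k, v -> f / _ #: no change
2. a, e -> 0 / V _: fires at position(s) 8: mamsadupmvdu
surface: mamsadupmvdu

cell SUR=du, KEL=vo, MOD=fe, CLASS=gu:
underlying: mamsad-u-ap-l-du
1. g -> k, v -> f / _ #: no change
2. a, e -> 0 / V _: fires at position(s) 8: mamsadupldu
surface: mamsadupldu


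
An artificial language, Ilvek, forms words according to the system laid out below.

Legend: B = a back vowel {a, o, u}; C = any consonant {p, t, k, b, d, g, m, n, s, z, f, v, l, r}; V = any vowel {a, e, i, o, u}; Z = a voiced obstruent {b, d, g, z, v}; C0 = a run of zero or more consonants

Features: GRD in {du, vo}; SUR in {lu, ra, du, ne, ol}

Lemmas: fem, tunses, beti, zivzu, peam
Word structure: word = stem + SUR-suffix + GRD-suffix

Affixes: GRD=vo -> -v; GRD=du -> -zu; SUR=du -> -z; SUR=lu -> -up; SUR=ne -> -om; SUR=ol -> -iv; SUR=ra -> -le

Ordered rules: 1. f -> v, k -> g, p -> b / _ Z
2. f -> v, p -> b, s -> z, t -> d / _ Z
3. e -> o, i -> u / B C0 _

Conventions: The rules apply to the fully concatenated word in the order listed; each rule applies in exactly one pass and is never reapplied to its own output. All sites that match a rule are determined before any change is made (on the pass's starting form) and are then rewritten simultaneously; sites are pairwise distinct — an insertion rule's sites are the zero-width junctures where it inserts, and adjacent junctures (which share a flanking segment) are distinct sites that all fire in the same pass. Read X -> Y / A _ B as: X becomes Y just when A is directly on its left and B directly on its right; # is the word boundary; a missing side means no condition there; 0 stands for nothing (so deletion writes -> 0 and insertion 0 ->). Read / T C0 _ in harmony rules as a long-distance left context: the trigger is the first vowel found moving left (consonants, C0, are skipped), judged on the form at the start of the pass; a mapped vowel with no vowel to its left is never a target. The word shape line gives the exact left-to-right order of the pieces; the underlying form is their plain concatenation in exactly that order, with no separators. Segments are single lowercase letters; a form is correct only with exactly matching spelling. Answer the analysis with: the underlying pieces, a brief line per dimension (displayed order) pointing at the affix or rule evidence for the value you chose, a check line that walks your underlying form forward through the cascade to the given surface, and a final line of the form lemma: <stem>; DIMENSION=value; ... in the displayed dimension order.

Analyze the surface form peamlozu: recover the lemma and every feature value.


underlying: peam-le-zu
GRD=du - signalled by the affix -zu
SUR=ra - signalled by the affix -le
check: peamlezu -> peamlezu -> peamlezu -> peamlozu
lemma: peam; GRD=du; SUR=ra


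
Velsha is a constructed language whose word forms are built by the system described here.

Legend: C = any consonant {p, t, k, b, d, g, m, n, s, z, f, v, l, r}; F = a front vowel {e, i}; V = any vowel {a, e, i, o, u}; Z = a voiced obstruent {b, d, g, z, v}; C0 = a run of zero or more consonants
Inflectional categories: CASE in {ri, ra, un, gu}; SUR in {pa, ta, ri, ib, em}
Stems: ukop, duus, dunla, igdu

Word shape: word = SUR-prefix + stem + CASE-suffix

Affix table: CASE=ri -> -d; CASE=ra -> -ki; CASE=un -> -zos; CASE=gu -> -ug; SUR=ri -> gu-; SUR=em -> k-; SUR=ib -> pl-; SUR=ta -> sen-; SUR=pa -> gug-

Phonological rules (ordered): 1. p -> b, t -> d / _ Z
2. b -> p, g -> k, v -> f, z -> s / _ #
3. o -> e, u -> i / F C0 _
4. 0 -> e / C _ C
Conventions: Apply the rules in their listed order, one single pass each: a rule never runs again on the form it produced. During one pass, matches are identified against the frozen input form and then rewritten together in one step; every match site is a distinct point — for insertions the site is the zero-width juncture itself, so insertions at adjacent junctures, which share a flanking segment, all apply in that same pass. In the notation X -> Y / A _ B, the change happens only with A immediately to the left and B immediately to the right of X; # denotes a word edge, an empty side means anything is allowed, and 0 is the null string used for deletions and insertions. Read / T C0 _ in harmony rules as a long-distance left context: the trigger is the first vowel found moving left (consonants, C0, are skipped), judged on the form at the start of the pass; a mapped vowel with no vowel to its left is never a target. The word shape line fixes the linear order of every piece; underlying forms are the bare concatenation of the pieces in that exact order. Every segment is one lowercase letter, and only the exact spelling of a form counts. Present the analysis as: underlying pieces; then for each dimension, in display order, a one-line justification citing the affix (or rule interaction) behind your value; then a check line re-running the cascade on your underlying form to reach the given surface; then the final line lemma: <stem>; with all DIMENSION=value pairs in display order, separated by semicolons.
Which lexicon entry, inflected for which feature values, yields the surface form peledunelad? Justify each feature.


underlying: pl-dunla-d
CASE=ri - signalled by the affix -d
SUR=ib - signalled by the affix pl-
check: pldunlad -> pldunlad -> pldunlad -> pldunlad -> peledunelad
lemma: dunla; CASE=ri; SUR=ib


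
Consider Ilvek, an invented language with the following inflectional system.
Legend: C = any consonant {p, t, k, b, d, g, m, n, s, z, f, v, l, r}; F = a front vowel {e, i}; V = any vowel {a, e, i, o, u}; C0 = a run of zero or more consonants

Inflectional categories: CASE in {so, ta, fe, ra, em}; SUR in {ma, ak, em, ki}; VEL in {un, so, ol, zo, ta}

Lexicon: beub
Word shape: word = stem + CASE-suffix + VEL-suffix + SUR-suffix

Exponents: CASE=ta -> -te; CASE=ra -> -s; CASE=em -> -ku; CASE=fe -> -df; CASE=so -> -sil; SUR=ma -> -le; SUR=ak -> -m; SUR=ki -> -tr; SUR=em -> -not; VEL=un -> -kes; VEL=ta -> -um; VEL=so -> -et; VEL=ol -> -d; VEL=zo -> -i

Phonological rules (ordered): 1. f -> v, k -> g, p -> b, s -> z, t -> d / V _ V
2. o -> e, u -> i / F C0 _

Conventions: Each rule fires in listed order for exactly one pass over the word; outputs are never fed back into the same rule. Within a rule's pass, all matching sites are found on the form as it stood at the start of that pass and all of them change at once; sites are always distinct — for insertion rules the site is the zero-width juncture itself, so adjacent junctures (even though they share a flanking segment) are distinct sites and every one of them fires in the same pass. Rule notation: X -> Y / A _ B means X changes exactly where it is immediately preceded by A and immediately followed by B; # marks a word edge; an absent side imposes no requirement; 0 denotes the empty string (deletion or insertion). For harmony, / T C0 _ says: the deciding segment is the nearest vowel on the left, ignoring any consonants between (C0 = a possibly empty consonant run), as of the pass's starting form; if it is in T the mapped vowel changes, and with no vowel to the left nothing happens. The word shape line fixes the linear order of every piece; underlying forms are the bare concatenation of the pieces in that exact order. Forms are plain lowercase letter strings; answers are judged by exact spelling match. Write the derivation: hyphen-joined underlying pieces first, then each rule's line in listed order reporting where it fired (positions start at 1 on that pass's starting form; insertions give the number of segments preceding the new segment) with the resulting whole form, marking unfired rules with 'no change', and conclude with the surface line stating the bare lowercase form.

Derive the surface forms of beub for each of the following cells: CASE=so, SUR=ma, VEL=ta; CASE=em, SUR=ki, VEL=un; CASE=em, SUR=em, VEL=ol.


cell CASE=so, SUR=ma, VEL=ta:
underlying: beub-sil-um-le
1. f -> v, k -> g, p -> b, s -> z, t -> d / V _ V: no change
2. o -> e, u -> i / F C0 _: fires at position(s) 3, 8: beibsilimle
surface: beibsilimle

cell CASE=em, SUR=ki, VEL=un:
underlying: beub-ku-kes-tr
1. f -> v, k -> g, p -> b, s -> z, t -> d / V _ V: fires at position(s) 7: beubkugestr
2. o -> e, u -> i / F C0 _: fires at position(s) 3: beibkugestr
surface: beibkugestr

cell CASE=em, SUR=em, VEL=ol:
underlying: beub-ku-d-not
1. f -> v, k -> g, p -> b, s -> z, t -> d / V _ V: no change
2. o -> e, u -> i / F C0 _: fires at position(s) 3: beibkudnot
surface: beibkudnot


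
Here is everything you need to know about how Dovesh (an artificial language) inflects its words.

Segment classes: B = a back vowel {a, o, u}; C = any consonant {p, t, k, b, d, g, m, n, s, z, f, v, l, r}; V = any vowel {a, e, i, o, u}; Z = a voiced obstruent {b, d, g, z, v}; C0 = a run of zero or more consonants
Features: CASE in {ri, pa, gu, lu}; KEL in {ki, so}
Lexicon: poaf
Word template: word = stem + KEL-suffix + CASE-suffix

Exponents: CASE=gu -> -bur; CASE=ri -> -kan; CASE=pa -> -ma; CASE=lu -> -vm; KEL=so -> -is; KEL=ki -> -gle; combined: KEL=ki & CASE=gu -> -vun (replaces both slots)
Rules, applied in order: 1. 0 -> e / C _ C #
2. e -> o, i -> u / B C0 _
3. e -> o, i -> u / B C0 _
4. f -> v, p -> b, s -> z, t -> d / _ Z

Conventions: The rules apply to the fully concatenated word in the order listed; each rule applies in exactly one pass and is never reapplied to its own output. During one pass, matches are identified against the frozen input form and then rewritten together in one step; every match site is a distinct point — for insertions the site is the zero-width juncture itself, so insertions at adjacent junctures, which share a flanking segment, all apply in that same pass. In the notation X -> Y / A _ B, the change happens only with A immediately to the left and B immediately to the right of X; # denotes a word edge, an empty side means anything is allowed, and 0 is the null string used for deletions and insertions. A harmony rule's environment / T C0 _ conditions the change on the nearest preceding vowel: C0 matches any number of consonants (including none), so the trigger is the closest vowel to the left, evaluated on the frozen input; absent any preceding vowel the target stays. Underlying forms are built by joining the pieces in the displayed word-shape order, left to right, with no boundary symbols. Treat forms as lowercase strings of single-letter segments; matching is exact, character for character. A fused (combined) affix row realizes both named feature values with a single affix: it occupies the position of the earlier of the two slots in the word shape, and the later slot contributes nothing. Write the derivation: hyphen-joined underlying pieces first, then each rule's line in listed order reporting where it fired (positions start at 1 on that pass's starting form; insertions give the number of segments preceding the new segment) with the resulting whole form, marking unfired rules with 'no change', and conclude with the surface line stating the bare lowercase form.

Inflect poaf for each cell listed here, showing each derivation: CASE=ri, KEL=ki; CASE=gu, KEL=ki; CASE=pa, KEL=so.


cell CASE=ri, KEL=ki:
underlying: poaf-gle-kan
1. 0 -> e / C _ C #: no change
2. e -> o, i -> u / B C0 _: fires at position(s) 7: poafglokan
3. e -> o, i -> u / B C0 _: no change
4. f -> v, p -> b, s -> z, t -> d / _ Z: fires at position(s) 4: poavglokan
surface: poavglokan

cell CASE=gu, KEL=ki:
underlying: poaf-vun
1. 0 -> e / C _ C #: no change
2. e -> o, i -> u / B C0 _: no change
3. e -> o, i -> u / B C0 _: no change
4. f -> v, p -> b, s -> z, t -> d / _ Z: fires at position(s) 4: poavvun
surface: poavvun

cell CASE=pa, KEL=so:
underlying: poaf-is-ma
1. 0 -> e / C _ C #: no change
2. e -> o, i -> u / B C0 _: fires at position(s) 5: poafusma
3. e -> o, i -> u / B C0 _: no change
4. f -> v, p -> b, s -> z, t -> d / _ Z: no change
surface: poafusma


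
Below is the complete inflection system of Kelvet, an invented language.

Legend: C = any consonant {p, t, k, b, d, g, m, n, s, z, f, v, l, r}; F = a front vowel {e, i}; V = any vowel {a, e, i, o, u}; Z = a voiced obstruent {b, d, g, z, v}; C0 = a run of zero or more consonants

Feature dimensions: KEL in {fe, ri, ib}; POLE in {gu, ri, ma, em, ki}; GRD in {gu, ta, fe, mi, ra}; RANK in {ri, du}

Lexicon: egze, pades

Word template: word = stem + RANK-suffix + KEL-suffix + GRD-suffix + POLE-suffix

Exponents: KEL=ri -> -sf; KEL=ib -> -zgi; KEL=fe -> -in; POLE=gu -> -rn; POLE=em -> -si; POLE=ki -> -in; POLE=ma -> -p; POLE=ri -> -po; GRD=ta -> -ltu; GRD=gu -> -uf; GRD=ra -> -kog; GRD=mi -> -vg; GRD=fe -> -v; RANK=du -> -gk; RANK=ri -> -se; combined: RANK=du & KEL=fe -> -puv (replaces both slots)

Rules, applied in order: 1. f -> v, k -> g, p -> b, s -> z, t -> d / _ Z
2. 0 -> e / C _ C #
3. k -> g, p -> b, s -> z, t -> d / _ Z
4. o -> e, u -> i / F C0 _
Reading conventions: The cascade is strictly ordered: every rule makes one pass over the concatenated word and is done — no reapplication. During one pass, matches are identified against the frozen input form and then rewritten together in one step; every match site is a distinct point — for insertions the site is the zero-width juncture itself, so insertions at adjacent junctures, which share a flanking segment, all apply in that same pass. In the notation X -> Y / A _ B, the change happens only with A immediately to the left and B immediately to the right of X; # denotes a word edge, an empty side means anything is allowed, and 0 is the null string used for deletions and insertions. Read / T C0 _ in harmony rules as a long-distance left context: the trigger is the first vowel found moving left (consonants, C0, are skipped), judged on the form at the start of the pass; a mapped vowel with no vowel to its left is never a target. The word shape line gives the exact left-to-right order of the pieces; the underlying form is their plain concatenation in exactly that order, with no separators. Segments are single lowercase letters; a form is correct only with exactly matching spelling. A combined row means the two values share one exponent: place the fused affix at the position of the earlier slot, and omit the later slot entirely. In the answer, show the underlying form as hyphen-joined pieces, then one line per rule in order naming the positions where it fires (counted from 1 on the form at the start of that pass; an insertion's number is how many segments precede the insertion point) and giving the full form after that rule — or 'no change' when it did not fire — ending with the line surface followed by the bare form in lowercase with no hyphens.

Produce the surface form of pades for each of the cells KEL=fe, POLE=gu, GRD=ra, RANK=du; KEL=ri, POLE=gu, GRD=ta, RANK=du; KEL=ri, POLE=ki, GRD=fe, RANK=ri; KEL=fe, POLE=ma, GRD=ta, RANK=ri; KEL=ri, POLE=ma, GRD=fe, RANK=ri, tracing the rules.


cell KEL=fe, POLE=gu, GRD=ra, RANK=du:
underlying: pades-puv-kog-rn
1. f -> v, k -> g, p -> b, s -> z, t -> d / _ Z: no change
2. 0 -> e / C _ C #: inserts after position(s) 12: padespuvkogren
3. k -> g, p -> b, s -> z, t -> d / _ Z: no change
4. o -> e, u -> i / F C0 _: fires at position(s) 7: padespivkogren
surface: padespivkogren

cell KEL=ri, POLE=gu, GRD=ta, RANK=du:
underlying: pades-gk-sf-ltu-rn
1. f -> v, k -> g, p -> b, s -> z, t -> d / _ Z: fires at position(s) 5: padezgksflturn
2. 0 -> e / C _ C #: inserts after position(s) 13: padezgksflturen
3. k -> g, p -> b, s -> z, t -> d / _ Z: no change
4. o -> e, u -> i / F C0 _: fires at position(s) 12: padezgksfltiren
surface: padezgksfltiren

cell KEL=ri, POLE=ki, GRD=fe, RANK=ri:
underlying: pades-se-sf-v-in
1. f -> v, k -> g, p -> b, s -> z, t -> d / _ Z: fires at position(s) 9: padessesvvin
2. 0 -> e / C _ C #: no change
3. k -> g, p -> b, s -> z, t -> d / _ Z: fires at position(s) 8: padessezvvin
4. o -> e, u -> i / F C0 _: no change
surface: padessezvvin

cell KEL=fe, POLE=ma, GRD=ta, RANK=ri:
underlying: pades-se-in-ltu-p
1. f -> v, k -> g, p -> b, s -> z, t -> d / _ Z: no change
2. 0 -> e / C _ C #: no change
3. k -> g, p -> b, s -> z, t -> d / _ Z: no change
4. o -> e, u -> i / F C0 _: fires at position(s) 12: padesseinltip
surface: padesseinltip

cell KEL=ri, POLE=ma, GRD=fe, RANK=ri:
underlying: pades-se-sf-v-p
1. f -> v, k -> g, p -> b, s -> z, t -> d / _ Z: fires at position(s) 9: padessesvvp
2. 0 -> e / C _ C #: inserts after position(s) 10: padessesvvep
3. k -> g, p -> b, s -> z, t -> d / _ Z: fires at position(s) 8: padessezvvep
4. o -> e, u -> i / F C0 _: no change
surface: padessezvvep
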